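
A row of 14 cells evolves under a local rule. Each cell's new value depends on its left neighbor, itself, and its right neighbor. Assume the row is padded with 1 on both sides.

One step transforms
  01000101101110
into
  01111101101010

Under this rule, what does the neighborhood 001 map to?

At position 4 the neighborhood is 001; the next row has 1 there.

1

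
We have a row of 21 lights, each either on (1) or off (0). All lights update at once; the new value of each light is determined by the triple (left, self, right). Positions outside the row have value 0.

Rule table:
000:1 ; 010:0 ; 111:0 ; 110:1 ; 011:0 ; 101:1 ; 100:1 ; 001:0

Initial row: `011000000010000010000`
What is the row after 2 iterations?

100000001100001100001

001111111001111001111
100000001100001100001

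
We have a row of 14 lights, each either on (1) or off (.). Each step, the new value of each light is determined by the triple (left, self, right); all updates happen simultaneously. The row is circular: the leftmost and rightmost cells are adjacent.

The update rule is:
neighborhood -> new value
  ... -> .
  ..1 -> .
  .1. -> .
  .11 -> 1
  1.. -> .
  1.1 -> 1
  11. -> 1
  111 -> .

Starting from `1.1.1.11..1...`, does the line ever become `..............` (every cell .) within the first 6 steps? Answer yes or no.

yes

step 1: .1.1.111......
step 2: ..1.11.1......
step 3: ...1111.......
step 4: ...1..1.......
step 5: ..............
all cells are . at step 5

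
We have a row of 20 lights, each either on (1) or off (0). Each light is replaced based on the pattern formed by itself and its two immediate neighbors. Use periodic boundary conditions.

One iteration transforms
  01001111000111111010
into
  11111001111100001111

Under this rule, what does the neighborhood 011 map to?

At position 4 the neighborhood is 011; the next row has 1 there.

1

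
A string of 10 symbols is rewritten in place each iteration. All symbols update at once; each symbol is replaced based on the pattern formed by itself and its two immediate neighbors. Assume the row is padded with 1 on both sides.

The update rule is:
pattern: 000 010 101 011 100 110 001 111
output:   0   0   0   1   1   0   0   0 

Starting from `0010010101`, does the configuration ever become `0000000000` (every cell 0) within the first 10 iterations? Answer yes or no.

iteration 1: 1001000001
iteration 2: 0100100001
iteration 3: 0010010001
iteration 4: 1001001001
iteration 5: 0100100101
iteration 6: 0010010001  (repeats iteration 3; period 3)
iteration 10: 1001001001
iteration 10 is 1001001001, still not uniform 0

no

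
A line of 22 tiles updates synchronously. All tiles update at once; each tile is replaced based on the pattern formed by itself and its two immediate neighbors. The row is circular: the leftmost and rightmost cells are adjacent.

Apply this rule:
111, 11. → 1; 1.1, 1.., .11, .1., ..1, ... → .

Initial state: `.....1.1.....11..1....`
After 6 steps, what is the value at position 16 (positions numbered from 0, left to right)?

.

..............1.......
......................
......................  (fixed point — unchanged through step 6)
position 16 holds .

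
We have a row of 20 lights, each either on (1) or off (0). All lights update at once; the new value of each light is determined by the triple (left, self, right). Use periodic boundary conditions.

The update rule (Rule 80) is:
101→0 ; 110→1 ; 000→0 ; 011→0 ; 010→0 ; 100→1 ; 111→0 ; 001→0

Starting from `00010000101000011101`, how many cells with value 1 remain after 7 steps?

10001000000100000100
01000100000010000010
00100010000001000001
10010001000000100000
01001000100000010000
00100100010000001000
00010010001000000100
count of 1: 4

4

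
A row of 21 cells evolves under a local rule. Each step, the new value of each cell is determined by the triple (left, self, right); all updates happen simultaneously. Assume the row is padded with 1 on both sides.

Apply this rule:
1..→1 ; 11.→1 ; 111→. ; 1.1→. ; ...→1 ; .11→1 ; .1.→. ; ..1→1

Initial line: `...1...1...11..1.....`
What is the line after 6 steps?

..11111111...11111...

111.111.1111111.11111
..1.1.1.1.....1.1....
11.......11111...1111
.111111111...11111...
.1.......11111...1111
..11111111...11111...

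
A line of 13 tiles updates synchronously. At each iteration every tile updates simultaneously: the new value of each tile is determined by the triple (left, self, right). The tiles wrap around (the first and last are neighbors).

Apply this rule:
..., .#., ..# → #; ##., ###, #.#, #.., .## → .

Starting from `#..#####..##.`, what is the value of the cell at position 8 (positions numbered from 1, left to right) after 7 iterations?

#.#......#...
#.#.######.##
..#..........
###.#########
.............
#############
.............
position 8 holds .

.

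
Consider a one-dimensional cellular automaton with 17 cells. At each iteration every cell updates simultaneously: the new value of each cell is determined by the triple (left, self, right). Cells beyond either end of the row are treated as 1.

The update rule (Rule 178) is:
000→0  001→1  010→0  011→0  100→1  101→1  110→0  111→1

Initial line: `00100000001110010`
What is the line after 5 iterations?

iteration 1: 11010000010101101
iteration 2: 10101000101010010
iteration 3: 01010101010101101
iteration 4: 10101010101010010
iteration 5: 01010101010101101

01010101010101101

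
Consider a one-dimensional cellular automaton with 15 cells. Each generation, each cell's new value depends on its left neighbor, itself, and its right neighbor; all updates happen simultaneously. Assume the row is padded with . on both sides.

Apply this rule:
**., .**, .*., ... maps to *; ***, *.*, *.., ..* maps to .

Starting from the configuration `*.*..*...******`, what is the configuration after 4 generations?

*.*..*.*.*.**.*

generation 1: *.*..*.*.*....*
generation 2: *.*..*.*.*.**.*
generation 3: *.*..*.*.*.**.*  (fixed point — unchanged through generation 4)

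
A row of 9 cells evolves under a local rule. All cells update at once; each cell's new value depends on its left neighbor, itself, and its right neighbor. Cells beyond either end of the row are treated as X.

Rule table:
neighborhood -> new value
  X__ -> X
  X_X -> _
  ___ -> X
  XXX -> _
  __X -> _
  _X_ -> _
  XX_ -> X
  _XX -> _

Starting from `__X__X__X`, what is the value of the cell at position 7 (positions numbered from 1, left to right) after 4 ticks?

X

X__X__X__
XX__X__X_
_XX__X___
__XX__XX_
position 7 holds X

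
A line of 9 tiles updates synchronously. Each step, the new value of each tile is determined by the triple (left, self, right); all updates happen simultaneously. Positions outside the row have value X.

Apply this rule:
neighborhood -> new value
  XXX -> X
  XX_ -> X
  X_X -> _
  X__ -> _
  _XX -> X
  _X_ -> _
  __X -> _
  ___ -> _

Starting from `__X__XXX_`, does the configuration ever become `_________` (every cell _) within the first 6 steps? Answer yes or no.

step 1: _____XXX_
step 2: _____XXX_  (fixed point — unchanged through step 6)
step 6 is _____XXX_, still not uniform _

no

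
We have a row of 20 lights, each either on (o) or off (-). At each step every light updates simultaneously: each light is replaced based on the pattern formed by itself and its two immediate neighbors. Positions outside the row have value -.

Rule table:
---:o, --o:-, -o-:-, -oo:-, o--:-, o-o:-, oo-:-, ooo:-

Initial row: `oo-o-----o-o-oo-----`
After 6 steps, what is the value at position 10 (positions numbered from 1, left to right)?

-----ooo--------oooo
oooo-----oooooo-----
-----ooo--------oooo  (repeats step 1; period 2)
step 6: oooo-----oooooo-----
position 10 holds o

o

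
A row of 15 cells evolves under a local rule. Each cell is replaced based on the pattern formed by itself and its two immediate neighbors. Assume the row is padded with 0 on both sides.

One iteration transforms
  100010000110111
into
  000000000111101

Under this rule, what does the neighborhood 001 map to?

At position 3 the neighborhood is 001; the next row has 0 there.

0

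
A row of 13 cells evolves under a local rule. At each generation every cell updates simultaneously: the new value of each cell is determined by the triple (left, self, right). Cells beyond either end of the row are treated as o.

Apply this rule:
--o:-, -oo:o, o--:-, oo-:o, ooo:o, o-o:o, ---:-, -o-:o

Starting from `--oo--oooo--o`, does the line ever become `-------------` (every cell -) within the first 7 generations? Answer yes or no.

no

generation 1: --oo--oooo--o  (fixed point — unchanged through generation 7)
generation 7 is --oo--oooo--o, still not uniform -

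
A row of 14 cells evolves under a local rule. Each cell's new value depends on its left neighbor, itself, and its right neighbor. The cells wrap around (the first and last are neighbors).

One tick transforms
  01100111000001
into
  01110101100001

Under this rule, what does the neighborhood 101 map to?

At position 0 the neighborhood is 101; the next row has 0 there.

0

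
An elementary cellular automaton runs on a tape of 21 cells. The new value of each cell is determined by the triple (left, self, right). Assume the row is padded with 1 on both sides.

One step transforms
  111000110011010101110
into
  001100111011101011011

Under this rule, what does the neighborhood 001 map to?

0

At position 5 the neighborhood is 001; the next row has 0 there.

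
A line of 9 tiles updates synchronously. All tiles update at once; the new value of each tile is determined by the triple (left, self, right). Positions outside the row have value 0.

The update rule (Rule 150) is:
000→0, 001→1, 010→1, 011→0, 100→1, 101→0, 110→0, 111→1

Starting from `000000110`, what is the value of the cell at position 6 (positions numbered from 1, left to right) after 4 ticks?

0

000001001
000011111
000101110
001100101
position 6 holds 0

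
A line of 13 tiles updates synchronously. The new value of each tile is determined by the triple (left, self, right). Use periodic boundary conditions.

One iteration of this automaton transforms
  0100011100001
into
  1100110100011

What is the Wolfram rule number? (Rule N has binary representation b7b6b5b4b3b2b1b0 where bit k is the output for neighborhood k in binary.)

110

position 6: 111 → 0  (bit 7 = 0)
position 7: 110 → 1  (bit 6 = 1)
position 0: 101 → 1  (bit 5 = 1)
position 2: 100 → 0  (bit 4 = 0)
position 5: 011 → 1  (bit 3 = 1)
position 1: 010 → 1  (bit 2 = 1)
position 4: 001 → 1  (bit 1 = 1)
position 3: 000 → 0  (bit 0 = 0)
bits b7..b0 = 01101110 = 110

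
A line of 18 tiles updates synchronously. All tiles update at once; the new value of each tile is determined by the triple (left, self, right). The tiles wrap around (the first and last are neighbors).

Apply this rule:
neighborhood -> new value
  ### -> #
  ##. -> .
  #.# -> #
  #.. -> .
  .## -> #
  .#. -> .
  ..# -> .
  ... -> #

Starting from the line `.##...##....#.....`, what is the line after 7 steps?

#.###...#.##.#..##

.#..#.#..##...####
#....#...#..#.###.
..##...#.....###.#
..#..#...###.##.#.
#......#.##.##.#..
..####..##.##.#...
#.###...#.##.#..##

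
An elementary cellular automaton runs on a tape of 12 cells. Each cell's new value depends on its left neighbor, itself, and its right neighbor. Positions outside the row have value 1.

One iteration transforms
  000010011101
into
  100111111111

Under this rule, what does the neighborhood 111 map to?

At position 8 the neighborhood is 111; the next row has 1 there.

1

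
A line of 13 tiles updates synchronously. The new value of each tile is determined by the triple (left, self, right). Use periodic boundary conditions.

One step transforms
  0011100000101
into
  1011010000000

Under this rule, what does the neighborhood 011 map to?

At position 2 the neighborhood is 011; the next row has 1 there.

1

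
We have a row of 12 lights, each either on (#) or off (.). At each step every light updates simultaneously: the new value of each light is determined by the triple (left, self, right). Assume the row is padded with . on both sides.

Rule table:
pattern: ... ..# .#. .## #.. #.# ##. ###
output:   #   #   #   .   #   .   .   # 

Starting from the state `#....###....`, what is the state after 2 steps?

step 1: #####.#.####
step 2: .###..#..##.

.###..#..##.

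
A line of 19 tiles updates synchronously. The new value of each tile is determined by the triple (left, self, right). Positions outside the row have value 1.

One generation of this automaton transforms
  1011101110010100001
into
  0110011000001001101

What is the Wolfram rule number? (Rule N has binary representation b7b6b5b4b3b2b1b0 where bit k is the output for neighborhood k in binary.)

position 3: 111 → 0  (bit 7 = 0)
position 0: 110 → 0  (bit 6 = 0)
position 1: 101 → 1  (bit 5 = 1)
position 9: 100 → 0  (bit 4 = 0)
position 2: 011 → 1  (bit 3 = 1)
position 11: 010 → 0  (bit 2 = 0)
position 10: 001 → 0  (bit 1 = 0)
position 15: 000 → 1  (bit 0 = 1)
bits b7..b0 = 00101001 = 41

41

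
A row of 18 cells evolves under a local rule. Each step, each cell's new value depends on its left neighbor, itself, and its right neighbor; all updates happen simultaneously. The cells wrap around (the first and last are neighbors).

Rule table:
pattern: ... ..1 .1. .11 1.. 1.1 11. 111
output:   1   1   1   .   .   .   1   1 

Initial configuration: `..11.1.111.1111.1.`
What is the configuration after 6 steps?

11.1.1..11..111.1.
.1.1.1.1.1.1.11.1.
11.1.1.1.1.1..1.1.
.1.1.1.1.1.1.11.1.  (repeats step 2; period 2)
step 6: .1.1.1.1.1.1.11.1.

.1.1.1.1.1.1.11.1.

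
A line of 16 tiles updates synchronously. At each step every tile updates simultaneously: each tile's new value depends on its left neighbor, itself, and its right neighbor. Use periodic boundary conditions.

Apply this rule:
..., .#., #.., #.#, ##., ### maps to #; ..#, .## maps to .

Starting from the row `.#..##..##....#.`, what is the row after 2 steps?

#.##..##..####.#

step 1: .##..##..####.##
step 2: #.##..##..####.#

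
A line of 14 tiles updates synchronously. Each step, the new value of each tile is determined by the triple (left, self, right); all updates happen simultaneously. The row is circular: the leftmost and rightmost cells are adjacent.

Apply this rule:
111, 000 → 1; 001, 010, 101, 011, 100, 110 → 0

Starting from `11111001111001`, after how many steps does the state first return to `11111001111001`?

step 1: 11110000110000
step 2: 01100110000110
step 3: 00000000110000
step 4: 11111110000111
step 5: 11111100110011
step 6: 11111000000001
step 7: 11110011111100
step 8: 01100001111000
step 9: 00001100110011
step 10: 01100000000000
step 11: 00001111111111
step 12: 01100111111110
step 13: 00000011111100
step 14: 11111001111001

14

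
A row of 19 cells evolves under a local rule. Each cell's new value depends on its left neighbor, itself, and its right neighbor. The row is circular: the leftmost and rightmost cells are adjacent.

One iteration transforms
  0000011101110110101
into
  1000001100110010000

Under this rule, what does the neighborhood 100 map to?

At position 0 the neighborhood is 100; the next row has 1 there.

1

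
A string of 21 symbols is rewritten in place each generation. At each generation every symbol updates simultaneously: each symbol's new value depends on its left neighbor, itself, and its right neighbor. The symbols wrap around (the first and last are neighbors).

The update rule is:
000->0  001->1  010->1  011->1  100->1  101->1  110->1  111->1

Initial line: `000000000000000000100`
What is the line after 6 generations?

111100000000111111111

generation 1: 000000000000000001110
generation 2: 000000000000000011111
generation 3: 100000000000000111111
generation 4: 110000000000001111111
generation 5: 111000000000011111111
generation 6: 111100000000111111111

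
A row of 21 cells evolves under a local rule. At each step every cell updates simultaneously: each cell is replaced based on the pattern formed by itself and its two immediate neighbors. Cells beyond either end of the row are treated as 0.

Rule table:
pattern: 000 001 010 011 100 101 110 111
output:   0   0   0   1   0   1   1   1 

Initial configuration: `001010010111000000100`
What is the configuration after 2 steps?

000000001111000000000

000100001111000000000
000000001111000000000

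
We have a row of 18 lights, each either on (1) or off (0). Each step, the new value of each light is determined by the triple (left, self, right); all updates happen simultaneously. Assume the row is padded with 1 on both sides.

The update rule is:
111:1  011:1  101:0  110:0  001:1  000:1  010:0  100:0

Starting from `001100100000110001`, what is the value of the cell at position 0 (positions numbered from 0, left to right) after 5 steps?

011001001111100111
010010011111001111
000100111110011111
011001111100111111
010011111001111111
position 0 holds 0

0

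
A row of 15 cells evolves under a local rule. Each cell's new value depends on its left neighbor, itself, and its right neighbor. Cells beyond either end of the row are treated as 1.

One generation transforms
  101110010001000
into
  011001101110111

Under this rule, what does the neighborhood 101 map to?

1

At position 1 the neighborhood is 101; the next row has 1 there.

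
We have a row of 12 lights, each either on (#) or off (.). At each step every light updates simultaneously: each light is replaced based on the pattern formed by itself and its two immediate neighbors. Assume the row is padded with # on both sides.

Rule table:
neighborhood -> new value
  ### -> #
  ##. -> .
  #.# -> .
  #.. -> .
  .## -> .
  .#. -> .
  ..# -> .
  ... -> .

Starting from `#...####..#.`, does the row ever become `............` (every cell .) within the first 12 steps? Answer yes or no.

.....##.....
............
all cells are . at step 2

yes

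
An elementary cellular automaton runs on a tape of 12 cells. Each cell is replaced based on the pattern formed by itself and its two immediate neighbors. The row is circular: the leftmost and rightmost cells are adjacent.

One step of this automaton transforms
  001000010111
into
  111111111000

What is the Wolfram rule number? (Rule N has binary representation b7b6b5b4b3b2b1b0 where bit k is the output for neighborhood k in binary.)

55

position 10: 111 → 0  (bit 7 = 0)
position 11: 110 → 0  (bit 6 = 0)
position 8: 101 → 1  (bit 5 = 1)
position 0: 100 → 1  (bit 4 = 1)
position 9: 011 → 0  (bit 3 = 0)
position 2: 010 → 1  (bit 2 = 1)
position 1: 001 → 1  (bit 1 = 1)
position 4: 000 → 1  (bit 0 = 1)
bits b7..b0 = 00110111 = 55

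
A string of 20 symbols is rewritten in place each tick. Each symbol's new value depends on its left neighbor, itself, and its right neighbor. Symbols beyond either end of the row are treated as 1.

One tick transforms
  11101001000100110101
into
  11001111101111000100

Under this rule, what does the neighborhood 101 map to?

0

At position 3 the neighborhood is 101; the next row has 0 there.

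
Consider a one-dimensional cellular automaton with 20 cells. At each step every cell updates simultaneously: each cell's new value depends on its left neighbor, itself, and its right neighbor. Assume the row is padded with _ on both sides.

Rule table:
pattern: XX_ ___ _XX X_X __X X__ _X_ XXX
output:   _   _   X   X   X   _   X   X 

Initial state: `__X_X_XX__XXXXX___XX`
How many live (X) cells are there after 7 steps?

8

_XXXXXX__XXXXX___XX_
XXXXXX__XXXXX___XX__
XXXXX__XXXXX___XX___
XXXX__XXXXX___XX____
XXX__XXXXX___XX_____
XX__XXXXX___XX______
X__XXXXX___XX_______
count of X: 8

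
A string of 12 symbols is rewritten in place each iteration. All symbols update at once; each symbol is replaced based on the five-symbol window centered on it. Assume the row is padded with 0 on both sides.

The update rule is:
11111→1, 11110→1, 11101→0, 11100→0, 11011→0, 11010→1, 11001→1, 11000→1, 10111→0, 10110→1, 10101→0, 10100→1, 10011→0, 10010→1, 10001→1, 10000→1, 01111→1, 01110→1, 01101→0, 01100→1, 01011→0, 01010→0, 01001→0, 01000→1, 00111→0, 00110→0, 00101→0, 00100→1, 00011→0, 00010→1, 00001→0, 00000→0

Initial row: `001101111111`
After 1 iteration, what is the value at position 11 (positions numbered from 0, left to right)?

iteration 1: 000000111110
position 11 holds 0

0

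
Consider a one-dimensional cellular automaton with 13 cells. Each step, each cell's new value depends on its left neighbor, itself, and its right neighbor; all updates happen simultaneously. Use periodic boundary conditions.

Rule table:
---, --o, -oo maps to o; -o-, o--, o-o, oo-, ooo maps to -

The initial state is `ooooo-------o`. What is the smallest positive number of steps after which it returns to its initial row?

------ooooooo
-oooooo------
oo------ooooo
---oooooo----
oooo------ooo
-----oooooo--
oooooo------o
-------oooooo
-ooooooo-----
oo-------oooo
---ooooooo---
oooo-------oo
-----ooooooo-
oooooo-------
o------oooooo
--oooooo-----
ooo------oooo
----oooooo---
ooooo------oo
------oooooo-
ooooooo------
o-------ooooo
--ooooooo----
ooo-------ooo
----ooooooo--
ooooo-------o

26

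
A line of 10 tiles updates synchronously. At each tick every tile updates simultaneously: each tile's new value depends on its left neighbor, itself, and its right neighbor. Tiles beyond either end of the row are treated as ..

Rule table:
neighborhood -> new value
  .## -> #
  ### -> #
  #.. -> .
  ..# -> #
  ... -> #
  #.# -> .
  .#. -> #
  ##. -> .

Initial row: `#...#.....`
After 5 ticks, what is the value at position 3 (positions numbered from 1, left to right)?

#

#.###.####
#.##..###.
#.#..###..
#.#.###..#
#.#.##..##
position 3 holds #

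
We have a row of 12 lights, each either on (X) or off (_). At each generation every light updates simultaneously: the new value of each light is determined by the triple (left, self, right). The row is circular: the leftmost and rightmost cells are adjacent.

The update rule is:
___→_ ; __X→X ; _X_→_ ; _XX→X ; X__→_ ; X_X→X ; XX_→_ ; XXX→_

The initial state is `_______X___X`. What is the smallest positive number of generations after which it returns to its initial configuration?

______X___X_
_____X___X__
____X___X___
___X___X____
__X___X_____
_X___X______
X___X_______
___X_______X
__X_______X_
_X_______X__
X_______X___
_______X___X

12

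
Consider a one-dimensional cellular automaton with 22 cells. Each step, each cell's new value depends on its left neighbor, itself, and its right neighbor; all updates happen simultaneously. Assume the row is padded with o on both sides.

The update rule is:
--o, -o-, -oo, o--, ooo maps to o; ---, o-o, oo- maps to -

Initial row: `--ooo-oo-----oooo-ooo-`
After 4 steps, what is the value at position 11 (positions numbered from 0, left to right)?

o

step 1: oooo--o-o---oooo--oo--
step 2: ooo-ooo-oo-oooo-ooo-oo
step 3: oo--oo--o--ooo--oo--oo
step 4: o-ooo-ooooooo-ooo-oooo
position 11 holds o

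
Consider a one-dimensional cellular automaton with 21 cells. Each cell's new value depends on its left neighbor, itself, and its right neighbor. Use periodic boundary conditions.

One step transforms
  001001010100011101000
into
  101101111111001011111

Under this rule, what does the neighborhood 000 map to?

1

At position 0 the neighborhood is 000; the next row has 1 there.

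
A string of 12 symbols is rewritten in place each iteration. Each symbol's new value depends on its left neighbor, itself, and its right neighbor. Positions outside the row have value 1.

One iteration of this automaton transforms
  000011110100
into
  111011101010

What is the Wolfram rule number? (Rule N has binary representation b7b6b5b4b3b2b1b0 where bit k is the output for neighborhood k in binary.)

position 5: 111 → 1  (bit 7 = 1)
position 7: 110 → 0  (bit 6 = 0)
position 8: 101 → 1  (bit 5 = 1)
position 0: 100 → 1  (bit 4 = 1)
position 4: 011 → 1  (bit 3 = 1)
position 9: 010 → 0  (bit 2 = 0)
position 3: 001 → 0  (bit 1 = 0)
position 1: 000 → 1  (bit 0 = 1)
bits b7..b0 = 10111001 = 185

185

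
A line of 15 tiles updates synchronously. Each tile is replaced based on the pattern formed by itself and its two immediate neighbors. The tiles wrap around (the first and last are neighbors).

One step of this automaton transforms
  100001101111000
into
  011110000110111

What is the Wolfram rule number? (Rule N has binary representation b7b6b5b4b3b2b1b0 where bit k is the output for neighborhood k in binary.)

147

position 9: 111 → 1  (bit 7 = 1)
position 6: 110 → 0  (bit 6 = 0)
position 7: 101 → 0  (bit 5 = 0)
position 1: 100 → 1  (bit 4 = 1)
position 5: 011 → 0  (bit 3 = 0)
position 0: 010 → 0  (bit 2 = 0)
position 4: 001 → 1  (bit 1 = 1)
position 2: 000 → 1  (bit 0 = 1)
bits b7..b0 = 10010011 = 147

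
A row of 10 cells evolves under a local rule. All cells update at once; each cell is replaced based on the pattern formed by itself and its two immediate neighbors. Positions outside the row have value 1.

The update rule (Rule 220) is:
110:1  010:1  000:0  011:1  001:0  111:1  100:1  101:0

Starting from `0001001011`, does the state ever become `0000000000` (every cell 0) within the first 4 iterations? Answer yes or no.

no

iteration 1: 1001101011
iteration 2: 1101101011
iteration 3: 1101101011  (fixed point — unchanged through iteration 4)
iteration 4 is 1101101011, still not uniform 0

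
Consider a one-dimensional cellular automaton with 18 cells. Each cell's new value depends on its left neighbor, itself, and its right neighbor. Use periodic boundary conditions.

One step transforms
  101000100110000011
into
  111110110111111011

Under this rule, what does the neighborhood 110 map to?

At position 0 the neighborhood is 110; the next row has 1 there.

1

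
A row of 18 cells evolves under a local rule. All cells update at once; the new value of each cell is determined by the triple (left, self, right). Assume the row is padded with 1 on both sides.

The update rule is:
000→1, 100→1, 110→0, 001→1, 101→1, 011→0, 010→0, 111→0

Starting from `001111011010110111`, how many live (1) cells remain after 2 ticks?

12

tick 1: 110000100101001000
tick 2: 001111011010110111
count of 1: 12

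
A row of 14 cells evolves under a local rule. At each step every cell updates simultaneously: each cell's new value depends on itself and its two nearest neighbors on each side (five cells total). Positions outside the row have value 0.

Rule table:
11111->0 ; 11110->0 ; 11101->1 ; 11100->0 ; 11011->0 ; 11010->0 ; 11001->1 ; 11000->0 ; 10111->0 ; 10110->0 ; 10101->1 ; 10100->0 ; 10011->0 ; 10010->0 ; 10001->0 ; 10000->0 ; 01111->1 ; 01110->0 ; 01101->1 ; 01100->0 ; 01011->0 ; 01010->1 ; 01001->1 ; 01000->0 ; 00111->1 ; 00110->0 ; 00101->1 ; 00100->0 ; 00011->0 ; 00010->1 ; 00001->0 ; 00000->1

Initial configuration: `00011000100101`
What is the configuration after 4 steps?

00010100000000

step 1: 10000001010110
step 2: 00011011110000
step 3: 10001001000011
step 4: 00010100000000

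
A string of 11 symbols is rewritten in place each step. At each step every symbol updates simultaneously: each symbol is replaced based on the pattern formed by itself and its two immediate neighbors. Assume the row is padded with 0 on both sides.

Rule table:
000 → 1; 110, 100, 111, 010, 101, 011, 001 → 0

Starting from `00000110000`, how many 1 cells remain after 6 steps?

2

step 1: 11110000111
step 2: 00000110000  (repeats step 0; period 2)
step 6: 00000110000
count of 1: 2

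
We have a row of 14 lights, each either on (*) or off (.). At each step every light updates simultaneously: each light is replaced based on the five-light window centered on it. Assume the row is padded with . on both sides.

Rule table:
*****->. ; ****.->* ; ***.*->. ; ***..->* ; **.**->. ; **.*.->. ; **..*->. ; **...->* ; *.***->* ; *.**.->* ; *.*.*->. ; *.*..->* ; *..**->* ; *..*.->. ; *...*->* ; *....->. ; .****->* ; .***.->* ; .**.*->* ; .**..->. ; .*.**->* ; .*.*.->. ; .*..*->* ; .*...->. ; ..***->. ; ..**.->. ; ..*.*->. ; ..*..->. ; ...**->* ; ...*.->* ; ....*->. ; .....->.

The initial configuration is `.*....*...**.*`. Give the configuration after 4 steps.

..*.***...**.*

*....*..**.*.*
....*.**.*...*
...*.***.*.**.
..*.***...**.*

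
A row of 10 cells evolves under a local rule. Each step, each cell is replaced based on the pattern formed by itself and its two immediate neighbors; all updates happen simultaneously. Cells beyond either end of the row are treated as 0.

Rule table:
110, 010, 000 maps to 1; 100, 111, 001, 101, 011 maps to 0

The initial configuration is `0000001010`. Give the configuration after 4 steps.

0010101010

1111101010
0000101010
1110101010
0010101010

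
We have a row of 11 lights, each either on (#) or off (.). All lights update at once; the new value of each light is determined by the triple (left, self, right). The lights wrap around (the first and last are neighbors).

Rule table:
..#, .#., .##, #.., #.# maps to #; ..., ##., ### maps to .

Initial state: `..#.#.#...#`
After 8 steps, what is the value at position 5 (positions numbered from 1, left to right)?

.

########.##
........##.
.......##.#
#.....##.##
.#...##.##.
###.##.##.#
...##.##.##
#.##.##.##.
position 5 holds .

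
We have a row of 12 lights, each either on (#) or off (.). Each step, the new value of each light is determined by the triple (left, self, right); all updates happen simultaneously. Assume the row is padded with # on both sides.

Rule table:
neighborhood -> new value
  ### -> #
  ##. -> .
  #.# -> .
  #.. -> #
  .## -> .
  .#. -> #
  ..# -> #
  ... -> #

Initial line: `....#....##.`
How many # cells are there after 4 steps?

#########...
########.###
#######...##
######.###.#
count of #: 10

10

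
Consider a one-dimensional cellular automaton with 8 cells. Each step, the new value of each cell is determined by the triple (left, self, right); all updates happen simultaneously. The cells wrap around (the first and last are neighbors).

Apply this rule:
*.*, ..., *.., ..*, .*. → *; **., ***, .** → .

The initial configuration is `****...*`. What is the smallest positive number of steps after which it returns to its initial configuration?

2

....***.
****...*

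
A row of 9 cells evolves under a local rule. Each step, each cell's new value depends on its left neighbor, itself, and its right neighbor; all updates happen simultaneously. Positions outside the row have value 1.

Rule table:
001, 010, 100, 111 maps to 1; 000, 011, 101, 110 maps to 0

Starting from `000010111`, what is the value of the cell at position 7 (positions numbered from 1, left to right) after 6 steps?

100110011
011001101
000110000
101001001
001111110
110111100
position 7 holds 1

1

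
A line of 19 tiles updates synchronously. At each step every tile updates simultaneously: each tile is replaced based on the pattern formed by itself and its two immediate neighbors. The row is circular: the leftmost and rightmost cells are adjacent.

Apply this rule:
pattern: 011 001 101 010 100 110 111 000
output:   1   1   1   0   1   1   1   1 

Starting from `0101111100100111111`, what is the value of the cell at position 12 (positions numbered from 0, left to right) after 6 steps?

1

1011111111011111111
1111111111111111111
1111111111111111111  (fixed point — unchanged through step 6)
position 12 holds 1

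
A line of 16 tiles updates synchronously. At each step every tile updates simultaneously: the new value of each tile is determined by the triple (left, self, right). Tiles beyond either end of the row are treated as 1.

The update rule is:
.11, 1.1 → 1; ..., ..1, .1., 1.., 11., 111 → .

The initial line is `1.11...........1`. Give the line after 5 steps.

step 1: .11............1
step 2: 11.............1
step 3: ...............1
step 4: ...............1  (fixed point — unchanged through step 5)

...............1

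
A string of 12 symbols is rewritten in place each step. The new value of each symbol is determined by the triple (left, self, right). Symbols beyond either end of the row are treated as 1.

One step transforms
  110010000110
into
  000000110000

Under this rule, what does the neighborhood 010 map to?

0

At position 4 the neighborhood is 010; the next row has 0 there.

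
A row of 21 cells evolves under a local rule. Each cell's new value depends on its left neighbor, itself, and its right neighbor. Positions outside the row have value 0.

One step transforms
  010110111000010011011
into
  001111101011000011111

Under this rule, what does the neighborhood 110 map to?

At position 4 the neighborhood is 110; the next row has 1 there.

1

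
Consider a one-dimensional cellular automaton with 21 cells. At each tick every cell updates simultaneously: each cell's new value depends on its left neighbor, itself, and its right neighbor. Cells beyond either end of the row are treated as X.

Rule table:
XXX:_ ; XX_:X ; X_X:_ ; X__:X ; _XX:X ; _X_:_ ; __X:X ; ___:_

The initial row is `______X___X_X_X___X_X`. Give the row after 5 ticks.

X____X_X_X_____X_X__X
XX__X_____X___X___XXX
_XXX_X___X_X_X_X_XX__
_X_X__X_X________XXXX
____XX___X______XX___

____XX___X______XX___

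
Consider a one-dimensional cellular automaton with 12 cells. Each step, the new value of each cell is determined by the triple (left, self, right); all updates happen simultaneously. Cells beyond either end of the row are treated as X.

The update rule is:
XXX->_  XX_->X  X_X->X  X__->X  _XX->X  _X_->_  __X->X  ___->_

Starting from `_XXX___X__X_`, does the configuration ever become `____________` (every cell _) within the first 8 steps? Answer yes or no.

yes

step 1: XX_XX_X_XX_X
step 2: _XXXXX_XXXXX
step 3: XX___XXX____
step 4: _XX_XX_XX__X
step 5: XXXXXXXXXXXX
step 6: ____________
all cells are _ at step 6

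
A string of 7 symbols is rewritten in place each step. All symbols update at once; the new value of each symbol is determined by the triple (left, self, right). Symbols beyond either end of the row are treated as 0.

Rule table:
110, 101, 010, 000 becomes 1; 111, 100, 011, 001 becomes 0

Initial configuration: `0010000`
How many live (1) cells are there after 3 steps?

2

step 1: 1010111
step 2: 1111001
step 3: 0001001
count of 1: 2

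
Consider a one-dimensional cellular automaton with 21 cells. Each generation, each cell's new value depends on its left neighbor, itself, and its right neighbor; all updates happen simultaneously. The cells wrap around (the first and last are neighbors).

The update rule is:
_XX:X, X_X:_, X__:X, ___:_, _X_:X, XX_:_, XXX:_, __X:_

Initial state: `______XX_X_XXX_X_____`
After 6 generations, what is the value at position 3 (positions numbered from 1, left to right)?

_

______X__X_X___XX____
______XX_X_XX__X_X___
______X__X_X_X_X_XX__
______XX_X_X_X_X_X_X_
______X__X_X_X_X_X_XX
X_____XX_X_X_X_X_X_X_
position 3 holds _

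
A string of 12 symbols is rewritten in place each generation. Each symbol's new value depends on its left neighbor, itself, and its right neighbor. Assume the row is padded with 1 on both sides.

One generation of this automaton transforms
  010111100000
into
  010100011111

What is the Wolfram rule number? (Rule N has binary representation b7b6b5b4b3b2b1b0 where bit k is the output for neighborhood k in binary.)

31

position 4: 111 → 0  (bit 7 = 0)
position 6: 110 → 0  (bit 6 = 0)
position 0: 101 → 0  (bit 5 = 0)
position 7: 100 → 1  (bit 4 = 1)
position 3: 011 → 1  (bit 3 = 1)
position 1: 010 → 1  (bit 2 = 1)
position 11: 001 → 1  (bit 1 = 1)
position 8: 000 → 1  (bit 0 = 1)
bits b7..b0 = 00011111 = 31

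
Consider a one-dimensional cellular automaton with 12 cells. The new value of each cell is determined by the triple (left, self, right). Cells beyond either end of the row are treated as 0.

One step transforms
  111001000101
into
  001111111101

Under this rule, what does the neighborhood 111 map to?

At position 1 the neighborhood is 111; the next row has 0 there.

0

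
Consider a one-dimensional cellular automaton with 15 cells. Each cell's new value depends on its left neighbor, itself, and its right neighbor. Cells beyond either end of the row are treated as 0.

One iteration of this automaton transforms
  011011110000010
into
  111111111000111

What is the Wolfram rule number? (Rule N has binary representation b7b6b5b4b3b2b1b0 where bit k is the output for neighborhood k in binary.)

position 5: 111 → 1  (bit 7 = 1)
position 2: 110 → 1  (bit 6 = 1)
position 3: 101 → 1  (bit 5 = 1)
position 8: 100 → 1  (bit 4 = 1)
position 1: 011 → 1  (bit 3 = 1)
position 13: 010 → 1  (bit 2 = 1)
position 0: 001 → 1  (bit 1 = 1)
position 9: 000 → 0  (bit 0 = 0)
bits b7..b0 = 11111110 = 254

254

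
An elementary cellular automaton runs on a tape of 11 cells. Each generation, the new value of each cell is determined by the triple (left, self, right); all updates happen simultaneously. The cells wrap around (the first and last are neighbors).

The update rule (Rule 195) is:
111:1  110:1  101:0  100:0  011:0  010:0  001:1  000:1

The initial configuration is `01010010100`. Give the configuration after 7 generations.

generation 1: 10000100001
generation 2: 10111001110
generation 3: 00011010110
generation 4: 11101000010
generation 5: 01100011100
generation 6: 10101101101
generation 7: 10000100100

10000100100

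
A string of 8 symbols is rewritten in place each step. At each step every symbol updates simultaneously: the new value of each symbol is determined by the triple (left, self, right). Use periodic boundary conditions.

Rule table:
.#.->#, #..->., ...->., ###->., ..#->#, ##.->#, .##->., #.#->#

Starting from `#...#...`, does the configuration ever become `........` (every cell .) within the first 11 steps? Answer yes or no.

yes

#..##..#
#.#.#.#.
########
........
all cells are . at step 4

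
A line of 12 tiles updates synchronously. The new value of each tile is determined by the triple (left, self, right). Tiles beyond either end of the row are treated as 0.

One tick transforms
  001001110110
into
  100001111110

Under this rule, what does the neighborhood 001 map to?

0

At position 1 the neighborhood is 001; the next row has 0 there.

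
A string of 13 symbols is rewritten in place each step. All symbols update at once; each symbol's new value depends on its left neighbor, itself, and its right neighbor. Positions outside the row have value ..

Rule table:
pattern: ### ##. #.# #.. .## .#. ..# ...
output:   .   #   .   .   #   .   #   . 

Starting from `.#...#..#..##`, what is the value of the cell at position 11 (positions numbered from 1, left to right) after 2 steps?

#

step 1: #...#..#..###
step 2: ...#..#..##.#
position 11 holds #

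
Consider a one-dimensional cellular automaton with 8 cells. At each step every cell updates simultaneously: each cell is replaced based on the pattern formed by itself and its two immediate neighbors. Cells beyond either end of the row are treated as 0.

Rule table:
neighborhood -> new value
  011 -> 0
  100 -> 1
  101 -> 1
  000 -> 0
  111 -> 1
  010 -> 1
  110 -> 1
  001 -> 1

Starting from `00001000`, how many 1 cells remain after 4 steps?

6

00011100
00101110
01110111
10111011
count of 1: 6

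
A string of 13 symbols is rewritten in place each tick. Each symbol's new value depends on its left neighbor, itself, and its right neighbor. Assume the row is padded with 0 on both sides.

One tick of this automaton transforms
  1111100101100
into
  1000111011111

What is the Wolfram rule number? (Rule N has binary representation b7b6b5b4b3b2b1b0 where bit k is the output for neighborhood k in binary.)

position 1: 111 → 0  (bit 7 = 0)
position 4: 110 → 1  (bit 6 = 1)
position 8: 101 → 1  (bit 5 = 1)
position 5: 100 → 1  (bit 4 = 1)
position 0: 011 → 1  (bit 3 = 1)
position 7: 010 → 0  (bit 2 = 0)
position 6: 001 → 1  (bit 1 = 1)
position 12: 000 → 1  (bit 0 = 1)
bits b7..b0 = 01111011 = 123

123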